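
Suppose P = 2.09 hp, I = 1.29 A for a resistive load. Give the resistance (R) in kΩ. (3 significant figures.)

Rearranging P = I²R for R: R = P/I².
P = 2.09 hp = 1559 W; I = 1.29 A.
R = 936.5 Ω
936.5 Ω × (1 kΩ / 1000 Ω) = 0.9365 kΩ

0.937 kΩ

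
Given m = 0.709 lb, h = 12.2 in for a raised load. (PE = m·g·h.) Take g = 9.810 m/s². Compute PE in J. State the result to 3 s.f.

0.978 J

PE is given directly by: PE = mgh.
m = 0.709 lb = 0.3216 kg; h = 12.2 in = 0.3099 m; g = 9.810 m/s².
PE = 0.9776 J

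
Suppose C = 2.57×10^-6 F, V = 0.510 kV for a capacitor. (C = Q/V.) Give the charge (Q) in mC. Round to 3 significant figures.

Rearranging: Q = CV.
C = 2.57×10^-6 F; V = 0.510 kV = 510.0 V.
Q = 0.001311 C
0.001311 C × (1 mC / 0.001000 C) = 1.311 mC

1.31 mC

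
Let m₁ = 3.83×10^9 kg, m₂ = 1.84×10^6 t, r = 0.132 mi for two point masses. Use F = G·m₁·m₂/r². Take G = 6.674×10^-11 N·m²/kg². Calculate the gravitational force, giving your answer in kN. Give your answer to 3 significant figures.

From Newton's law of gravitation: F = Gm₁m₂/r².
m₁ = 3.83×10^9 kg; m₂ = 1.84×10^6 t = 1.840×10^9 kg; r = 0.132 mi = 212.4 m; G = 6.674×10^-11 N·m²/kg².
F = 10422 N
10422 N × (1 kN / 1000 N) = 10.42 kN

10.4 kN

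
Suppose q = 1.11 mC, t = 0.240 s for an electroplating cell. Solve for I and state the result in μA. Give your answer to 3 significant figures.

4630 μA

Rearranging: I = q/t.
q = 1.11 mC = 0.001110 C; t = 0.240 s.
I = 0.004625 A
0.004625 A × (1 μA / 1.000×10^-6 A) = 4625 μA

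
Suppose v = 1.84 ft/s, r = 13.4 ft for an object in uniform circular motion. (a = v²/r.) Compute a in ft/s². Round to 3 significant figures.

Directly: a = v²/r.
v = 1.84 ft/s = 0.5608 m/s; r = 13.4 ft = 4.084 m.
a = 0.07701 m/s²
0.07701 m/s² × (1 ft/s² / 0.3048 m/s²) = 0.2527 ft/s²

0.253 ft/s²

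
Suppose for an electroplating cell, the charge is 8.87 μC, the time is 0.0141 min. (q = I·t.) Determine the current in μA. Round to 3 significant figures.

Solving q = I·t for I: I = q/t.
q = 8.87 μC = 8.870×10^-6 C; t = 0.0141 min = 0.8460 s.
I = 1.048×10^-5 A
1.048×10^-5 A × (1 μA / 1.000×10^-6 A) = 10.48 μA

10.5 μA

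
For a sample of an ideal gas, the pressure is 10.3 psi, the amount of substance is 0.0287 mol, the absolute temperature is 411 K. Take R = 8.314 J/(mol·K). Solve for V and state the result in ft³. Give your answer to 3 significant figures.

0.0488 ft³

Solving PV = nRT for V: V = nRT/P.
P = 10.3 psi = 71016 Pa; n = 0.0287 mol; T = 411 K; R = 8.314 J/(mol·K).
V = 0.001381 m³
0.001381 m³ × (1 ft³ / 0.02832 m³) = 0.04877 ft³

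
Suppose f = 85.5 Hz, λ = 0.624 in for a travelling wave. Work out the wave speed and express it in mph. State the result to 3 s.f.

3.03 mph

Directly: v = fλ.
f = 85.5 Hz; λ = 0.624 in = 0.01585 m.
v = 1.355 m/s
1.355 m/s × (1 mph / 0.4470 m/s) = 3.031 mph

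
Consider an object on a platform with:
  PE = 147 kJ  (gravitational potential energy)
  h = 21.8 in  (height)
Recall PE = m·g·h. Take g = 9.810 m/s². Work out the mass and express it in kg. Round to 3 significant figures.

Solving PE = m·g·h for m: m = PE/(g·h).
PE = 147 kJ = 1.470×10^5 J; h = 21.8 in = 0.5537 m; g = 9.810 m/s².
m = 27062 kg

27100 kg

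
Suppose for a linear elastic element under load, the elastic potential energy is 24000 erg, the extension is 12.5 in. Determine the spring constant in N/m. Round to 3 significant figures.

0.0476 N/m

Solving U = ½k·x² for k: k = 2U/x².
U = 24000 erg = 0.002400 J; x = 12.5 in = 0.3175 m.
k = 0.04762 N/m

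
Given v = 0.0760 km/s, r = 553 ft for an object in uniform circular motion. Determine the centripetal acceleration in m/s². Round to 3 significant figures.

34.3 m/s²

a is given directly by: a = v²/r.
v = 0.0760 km/s = 76.00 m/s; r = 553 ft = 168.6 m.
a = 34.27 m/s²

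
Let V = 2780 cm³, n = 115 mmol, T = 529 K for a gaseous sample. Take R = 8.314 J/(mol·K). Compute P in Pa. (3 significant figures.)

Directly: P = nRT/V.
V = 2780 cm³ = 0.002780 m³; n = 115 mmol = 0.1150 mol; T = 529 K; R = 8.314 J/(mol·K).
P = 1.819×10^5 Pa  (the unit combination reduces to kg/(m·s²) = Pa)

1.82×10^5 Pa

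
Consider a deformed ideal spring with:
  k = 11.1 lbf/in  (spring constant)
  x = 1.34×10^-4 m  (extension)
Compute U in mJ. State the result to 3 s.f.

0.0175 mJ

Directly: U = ½kx².
k = 11.1 lbf/in = 1944 N/m; x = 1.34×10^-4 m.
U = 1.745×10^-5 J  (the unit combination reduces to kg·m²/s² = J)
1.745×10^-5 J × (1 mJ / 0.001000 J) = 0.01745 mJ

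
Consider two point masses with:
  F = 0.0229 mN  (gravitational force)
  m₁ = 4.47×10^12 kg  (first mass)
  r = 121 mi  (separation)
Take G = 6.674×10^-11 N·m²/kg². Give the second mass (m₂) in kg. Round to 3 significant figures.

Rearranging: m₂ = F·r²/(G·m₁).
F = 0.0229 mN = 2.290×10^-5 N; m₁ = 4.47×10^12 kg; r = 121 mi = 1.947×10^5 m; G = 6.674×10^-11 N·m²/kg².
m₂ = 2911 kg

2910 kg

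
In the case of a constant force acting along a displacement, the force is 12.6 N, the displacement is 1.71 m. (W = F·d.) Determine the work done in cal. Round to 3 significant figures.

5.15 cal

W is given directly by: W = F·d.
F = 12.6 N; d = 1.71 m.
W = 21.55 J
21.55 J × (1 cal / 4.184 J) = 5.150 cal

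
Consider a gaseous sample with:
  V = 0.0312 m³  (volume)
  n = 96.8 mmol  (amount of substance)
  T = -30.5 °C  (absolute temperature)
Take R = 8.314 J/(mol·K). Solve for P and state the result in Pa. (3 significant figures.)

6260 Pa

From the ideal-gas law: P = nRT/V.
V = 0.0312 m³; n = 96.8 mmol = 0.09680 mol; T = -30.5 °C = 242.6 K; R = 8.314 J/(mol·K).
P = 6259 Pa  (the unit combination reduces to kg/(m·s²) = Pa)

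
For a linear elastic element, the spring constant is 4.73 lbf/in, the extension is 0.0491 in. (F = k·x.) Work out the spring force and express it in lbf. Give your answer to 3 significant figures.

0.232 lbf

From Hooke's law: F = kx.
k = 4.73 lbf/in = 828.3 N/m; x = 0.0491 in = 0.001247 m.
F = 1.033 N
1.033 N × (1 lbf / 4.448 N) = 0.2322 lbf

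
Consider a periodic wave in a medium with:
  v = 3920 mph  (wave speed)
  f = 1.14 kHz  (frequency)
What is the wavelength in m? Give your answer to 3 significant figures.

Rearranging v = f·λ for λ: λ = v/f.
v = 3920 mph = 1752 m/s; f = 1.14 kHz = 1140 Hz.
λ = 1.537 m

1.54 m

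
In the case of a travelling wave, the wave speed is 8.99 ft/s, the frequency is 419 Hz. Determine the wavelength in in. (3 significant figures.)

0.257 in

Rearranging v = f·λ for λ: λ = v/f.
v = 8.99 ft/s = 2.740 m/s; f = 419 Hz.
λ = 0.006540 m
0.006540 m × (1 in / 0.02540 m) = 0.2575 in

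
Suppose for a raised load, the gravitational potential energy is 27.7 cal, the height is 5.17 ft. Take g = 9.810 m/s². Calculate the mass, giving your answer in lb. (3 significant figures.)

16.5 lb

Rearranging PE = m·g·h for m: m = PE/(g·h).
PE = 27.7 cal = 115.9 J; h = 5.17 ft = 1.576 m; g = 9.810 m/s².
m = 7.497 kg
7.497 kg × (1 lb / 0.4536 kg) = 16.53 lb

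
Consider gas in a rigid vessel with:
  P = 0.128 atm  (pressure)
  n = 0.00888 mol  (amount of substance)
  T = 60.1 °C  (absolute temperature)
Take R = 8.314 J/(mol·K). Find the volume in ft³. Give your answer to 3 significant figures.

From the ideal-gas law: V = nRT/P.
P = 0.128 atm = 12970 Pa; n = 0.00888 mol; T = 60.1 °C = 333.2 K; R = 8.314 J/(mol·K).
V = 0.001897 m³
0.001897 m³ × (1 ft³ / 0.02832 m³) = 0.06699 ft³

0.0670 ft³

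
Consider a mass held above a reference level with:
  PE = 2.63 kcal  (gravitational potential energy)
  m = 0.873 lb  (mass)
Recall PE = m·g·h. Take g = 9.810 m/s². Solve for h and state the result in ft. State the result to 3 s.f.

9290 ft

Rearranging: h = PE/(m·g).
PE = 2.63 kcal = 11004 J; m = 0.873 lb = 0.3960 kg; g = 9.810 m/s².
h = 2833 m
2833 m × (1 ft / 0.3048 m) = 9294 ft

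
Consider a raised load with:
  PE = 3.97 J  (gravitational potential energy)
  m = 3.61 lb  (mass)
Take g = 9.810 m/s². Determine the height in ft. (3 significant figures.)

Solving PE = m·g·h for h: h = PE/(m·g).
PE = 3.97 J; m = 3.61 lb = 1.637 kg; g = 9.810 m/s².
h = 0.2471 m
0.2471 m × (1 ft / 0.3048 m) = 0.8108 ft

0.811 ft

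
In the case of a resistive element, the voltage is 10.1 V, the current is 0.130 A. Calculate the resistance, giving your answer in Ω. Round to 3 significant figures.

77.7 Ω

From Ohm's law: R = V/I.
V = 10.1 V; I = 0.130 A.
R = 77.69 Ω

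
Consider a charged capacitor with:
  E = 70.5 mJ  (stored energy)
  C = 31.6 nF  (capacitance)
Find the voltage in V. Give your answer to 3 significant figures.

Rearranging: V = √(2E/C).
E = 70.5 mJ = 0.07050 J; C = 31.6 nF = 3.160×10^-8 F.
V = 2112 V  (the unit combination reduces to kg·m²/(A·s³) = V)

2110 V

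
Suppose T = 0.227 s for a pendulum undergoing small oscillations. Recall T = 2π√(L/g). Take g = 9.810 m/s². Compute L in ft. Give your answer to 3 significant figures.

0.0420 ft

Solving T = 2π√(L/g) for L: L = g·(T/2π)².
T = 0.227 s; g = 9.810 m/s².
L = 0.01280 m
0.01280 m × (1 ft / 0.3048 m) = 0.04201 ft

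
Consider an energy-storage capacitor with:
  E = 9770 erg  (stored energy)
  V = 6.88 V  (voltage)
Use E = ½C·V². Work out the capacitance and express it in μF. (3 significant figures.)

41.3 μF

Rearranging E = ½C·V² for C: C = 2E/V².
E = 9770 erg = 9.770×10^-4 J; V = 6.88 V.
C = 4.128×10^-5 F
4.128×10^-5 F × (1 μF / 1.000×10^-6 F) = 41.28 μF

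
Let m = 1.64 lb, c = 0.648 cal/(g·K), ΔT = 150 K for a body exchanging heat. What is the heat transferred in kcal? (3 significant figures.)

72.3 kcal

Directly: Q = mcΔT.
m = 1.64 lb = 0.7439 kg; c = 0.648 cal/(g·K) = 2711 J/(kg·K); ΔT = 150 K.
Q = 3.025×10^5 J
3.025×10^5 J × (1 kcal / 4184 J) = 72.31 kcal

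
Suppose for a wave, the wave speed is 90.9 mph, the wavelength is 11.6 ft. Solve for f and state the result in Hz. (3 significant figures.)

11.5 Hz

Solving v = f·λ for f: f = v/λ.
v = 90.9 mph = 40.64 m/s; λ = 11.6 ft = 3.536 m.
f = 11.49 Hz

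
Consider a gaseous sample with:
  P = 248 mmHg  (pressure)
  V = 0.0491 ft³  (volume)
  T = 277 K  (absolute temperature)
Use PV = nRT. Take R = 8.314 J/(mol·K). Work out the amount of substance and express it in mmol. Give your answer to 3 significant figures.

Solving PV = nRT for n: n = PV/(RT).
P = 248 mmHg = 33064 Pa; V = 0.0491 ft³ = 0.001390 m³; T = 277 K; R = 8.314 J/(mol·K).
n = 0.01996 mol
0.01996 mol × (1 mmol / 0.001000 mol) = 19.96 mmol

20.0 mmol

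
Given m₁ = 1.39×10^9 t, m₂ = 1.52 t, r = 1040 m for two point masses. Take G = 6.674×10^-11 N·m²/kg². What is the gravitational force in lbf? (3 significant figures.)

0.0293 lbf

Directly: F = Gm₁m₂/r².
m₁ = 1.39×10^9 t = 1.390×10^12 kg; m₂ = 1.52 t = 1520 kg; r = 1040 m; G = 6.674×10^-11 N·m²/kg².
F = 0.1304 N  (the unit combination reduces to kg·m/s² = N)
0.1304 N × (1 lbf / 4.448 N) = 0.02931 lbf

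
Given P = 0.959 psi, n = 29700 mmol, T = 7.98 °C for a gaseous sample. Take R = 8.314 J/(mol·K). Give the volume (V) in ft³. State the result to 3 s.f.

371 ft³

From the ideal-gas law: V = nRT/P.
P = 0.959 psi = 6612 Pa; n = 29700 mmol = 29.70 mol; T = 7.98 °C = 281.1 K; R = 8.314 J/(mol·K).
V = 10.50 m³
10.50 m³ × (1 ft³ / 0.02832 m³) = 370.8 ft³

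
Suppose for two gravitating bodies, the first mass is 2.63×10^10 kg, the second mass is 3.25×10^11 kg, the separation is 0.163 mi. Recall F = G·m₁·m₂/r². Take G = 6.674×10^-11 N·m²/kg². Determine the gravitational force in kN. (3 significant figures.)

8290 kN

F is given directly by: F = Gm₁m₂/r².
m₁ = 2.63×10^10 kg; m₂ = 3.25×10^11 kg; r = 0.163 mi = 262.3 m; G = 6.674×10^-11 N·m²/kg².
F = 8.290×10^6 N
8.290×10^6 N × (1 kN / 1000 N) = 8290 kN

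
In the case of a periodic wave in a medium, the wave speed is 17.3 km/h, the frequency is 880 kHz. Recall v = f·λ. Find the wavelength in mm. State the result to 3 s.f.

0.00546 mm

Rearranging v = f·λ for λ: λ = v/f.
v = 17.3 km/h = 4.806 m/s; f = 880 kHz = 8.800×10^5 Hz.
λ = 5.461×10^-6 m
5.461×10^-6 m × (1 mm / 0.001000 m) = 0.005461 mm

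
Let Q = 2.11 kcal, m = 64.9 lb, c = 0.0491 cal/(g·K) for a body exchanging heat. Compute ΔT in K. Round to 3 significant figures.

Solving Q = m·c·ΔT for ΔT: ΔT = Q/(m·c).
Q = 2.11 kcal = 8828 J; m = 64.9 lb = 29.44 kg; c = 0.0491 cal/(g·K) = 205.4 J/(kg·K).
ΔT = 1.460 K

1.46 K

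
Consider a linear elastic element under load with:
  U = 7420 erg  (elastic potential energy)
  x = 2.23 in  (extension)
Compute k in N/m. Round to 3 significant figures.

Rearranging: k = 2U/x².
U = 7420 erg = 7.420×10^-4 J; x = 2.23 in = 0.05664 m.
k = 0.4625 N/m

0.463 N/m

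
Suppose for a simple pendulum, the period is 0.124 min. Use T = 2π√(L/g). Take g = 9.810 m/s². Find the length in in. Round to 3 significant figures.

Rearranging T = 2π√(L/g) for L: L = g·(T/2π)².
T = 0.124 min = 7.440 s; g = 9.810 m/s².
L = 13.75 m
13.75 m × (1 in / 0.02540 m) = 541.5 in

542 in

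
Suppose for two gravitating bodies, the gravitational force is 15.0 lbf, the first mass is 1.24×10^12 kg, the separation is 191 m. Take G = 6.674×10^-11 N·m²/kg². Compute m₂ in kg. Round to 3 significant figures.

Rearranging: m₂ = F·r²/(G·m₁).
F = 15.0 lbf = 66.72 N; m₁ = 1.24×10^12 kg; r = 191 m; G = 6.674×10^-11 N·m²/kg².
m₂ = 29413 kg

29400 kg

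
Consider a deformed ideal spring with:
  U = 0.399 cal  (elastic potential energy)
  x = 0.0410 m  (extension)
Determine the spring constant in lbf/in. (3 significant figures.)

11.3 lbf/in

Rearranging: k = 2U/x².
U = 0.399 cal = 1.669 J; x = 0.0410 m.
k = 1986 N/m
1986 N/m × (1 lbf/in / 175.1 N/m) = 11.34 lbf/in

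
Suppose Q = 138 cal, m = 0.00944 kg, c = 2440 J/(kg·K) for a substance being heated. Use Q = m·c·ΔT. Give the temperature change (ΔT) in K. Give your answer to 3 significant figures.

Rearranging Q = m·c·ΔT for ΔT: ΔT = Q/(m·c).
Q = 138 cal = 577.4 J; m = 0.00944 kg; c = 2440 J/(kg·K).
ΔT = 25.07 K

25.1 K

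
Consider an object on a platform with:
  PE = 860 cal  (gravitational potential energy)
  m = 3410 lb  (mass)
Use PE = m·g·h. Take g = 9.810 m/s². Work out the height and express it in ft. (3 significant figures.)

Solving PE = m·g·h for h: h = PE/(m·g).
PE = 860 cal = 3598 J; m = 3410 lb = 1547 kg; g = 9.810 m/s².
h = 0.2371 m
0.2371 m × (1 ft / 0.3048 m) = 0.7780 ft

0.778 ft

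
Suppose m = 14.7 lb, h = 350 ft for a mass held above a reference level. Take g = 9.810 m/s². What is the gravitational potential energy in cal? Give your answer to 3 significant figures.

1670 cal

Directly: PE = mgh.
m = 14.7 lb = 6.668 kg; h = 350 ft = 106.7 m; g = 9.810 m/s².
PE = 6978 J
6978 J × (1 cal / 4.184 J) = 1668 cal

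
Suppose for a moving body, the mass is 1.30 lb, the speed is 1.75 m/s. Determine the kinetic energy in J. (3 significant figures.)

KE is given directly by: KE = ½mv².
m = 1.30 lb = 0.5897 kg; v = 1.75 m/s.
KE = 0.9029 J

0.903 J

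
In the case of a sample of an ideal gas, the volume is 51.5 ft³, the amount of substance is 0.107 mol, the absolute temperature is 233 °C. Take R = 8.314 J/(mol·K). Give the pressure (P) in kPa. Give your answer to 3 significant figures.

Directly: P = nRT/V.
V = 51.5 ft³ = 1.458 m³; n = 0.107 mol; T = 233 °C = 506.1 K; R = 8.314 J/(mol·K).
P = 308.8 Pa
308.8 Pa × (1 kPa / 1000 Pa) = 0.3088 kPa

0.309 kPa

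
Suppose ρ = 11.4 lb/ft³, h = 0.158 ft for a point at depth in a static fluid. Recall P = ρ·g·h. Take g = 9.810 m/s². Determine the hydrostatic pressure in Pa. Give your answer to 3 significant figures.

86.3 Pa

Directly: P = ρgh.
ρ = 11.4 lb/ft³ = 182.6 kg/m³; h = 0.158 ft = 0.04816 m; g = 9.810 m/s².
P = 86.27 Pa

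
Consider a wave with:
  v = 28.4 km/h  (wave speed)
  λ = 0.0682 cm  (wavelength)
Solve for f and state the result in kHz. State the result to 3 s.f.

Rearranging v = f·λ for f: f = v/λ.
v = 28.4 km/h = 7.889 m/s; λ = 0.0682 cm = 6.820×10^-4 m.
f = 11567 Hz
11567 Hz × (1 kHz / 1000 Hz) = 11.57 kHz

11.6 kHz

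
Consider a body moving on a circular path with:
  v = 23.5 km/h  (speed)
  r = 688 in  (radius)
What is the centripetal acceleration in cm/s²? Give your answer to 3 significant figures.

a is given directly by: a = v²/r.
v = 23.5 km/h = 6.528 m/s; r = 688 in = 17.48 m.
a = 2.438 m/s²
2.438 m/s² × (1 cm/s² / 0.01000 m/s²) = 243.8 cm/s²

244 cm/s²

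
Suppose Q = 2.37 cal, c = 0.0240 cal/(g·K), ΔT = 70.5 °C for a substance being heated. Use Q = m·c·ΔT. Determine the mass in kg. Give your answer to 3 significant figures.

0.00140 kg

Solving Q = m·c·ΔT for m: m = Q/(c·ΔT).
Q = 2.37 cal = 9.916 J; c = 0.0240 cal/(g·K) = 100.4 J/(kg·K); ΔT = 70.5 °C = 70.50 K.
m = 0.001401 kg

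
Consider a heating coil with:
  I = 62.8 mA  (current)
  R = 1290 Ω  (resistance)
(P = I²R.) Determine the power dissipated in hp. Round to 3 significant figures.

0.00682 hp

Directly: P = I²R.
I = 62.8 mA = 0.06280 A; R = 1290 Ω.
P = 5.088 W
5.088 W × (1 hp / 745.7 W) = 0.006823 hp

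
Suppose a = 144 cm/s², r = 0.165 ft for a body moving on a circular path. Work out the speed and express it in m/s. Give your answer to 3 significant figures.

Rearranging a = v²/r for v: v = √(a·r).
a = 144 cm/s² = 1.440 m/s²; r = 0.165 ft = 0.05029 m.
v = 0.2691 m/s

0.269 m/s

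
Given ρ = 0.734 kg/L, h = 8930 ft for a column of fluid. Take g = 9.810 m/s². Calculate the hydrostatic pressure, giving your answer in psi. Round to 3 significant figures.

P is given directly by: P = ρgh.
ρ = 0.734 kg/L = 734.0 kg/m³; h = 8930 ft = 2722 m; g = 9.810 m/s².
P = 1.960×10^7 Pa
1.960×10^7 Pa × (1 psi / 6895 Pa) = 2843 psi

2840 psi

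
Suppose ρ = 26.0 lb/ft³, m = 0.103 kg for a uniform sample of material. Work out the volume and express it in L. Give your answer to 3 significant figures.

0.247 L

Rearranging ρ = m/V for V: V = m/ρ.
ρ = 26.0 lb/ft³ = 416.5 kg/m³; m = 0.103 kg.
V = 2.473×10^-4 m³
2.473×10^-4 m³ × (1 L / 0.001000 m³) = 0.2473 L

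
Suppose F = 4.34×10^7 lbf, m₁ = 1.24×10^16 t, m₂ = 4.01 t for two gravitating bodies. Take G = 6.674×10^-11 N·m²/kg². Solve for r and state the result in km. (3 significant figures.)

Rearranging F = G·m₁·m₂/r² for r: r = √(G·m₁m₂/F).
F = 4.34×10^7 lbf = 1.931×10^8 N; m₁ = 1.24×10^16 t = 1.240×10^19 kg; m₂ = 4.01 t = 4010 kg; G = 6.674×10^-11 N·m²/kg².
r = 131.1 m
131.1 m × (1 km / 1000 m) = 0.1311 km

0.131 km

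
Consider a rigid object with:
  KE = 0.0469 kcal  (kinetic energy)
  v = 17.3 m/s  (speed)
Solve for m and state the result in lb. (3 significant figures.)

Solving KE = ½mv² for m: m = 2·KE/v².
KE = 0.0469 kcal = 196.2 J; v = 17.3 m/s.
m = 1.311 kg
1.311 kg × (1 lb / 0.4536 kg) = 2.891 lb

2.89 lb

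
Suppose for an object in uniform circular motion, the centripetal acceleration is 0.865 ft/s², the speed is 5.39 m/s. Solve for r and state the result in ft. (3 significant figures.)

Solving a = v²/r for r: r = v²/a.
a = 0.865 ft/s² = 0.2637 m/s²; v = 5.39 m/s.
r = 110.2 m
110.2 m × (1 ft / 0.3048 m) = 361.5 ft

362 ft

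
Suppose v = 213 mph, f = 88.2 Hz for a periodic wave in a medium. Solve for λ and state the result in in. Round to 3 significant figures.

42.5 in

Rearranging: λ = v/f.
v = 213 mph = 95.22 m/s; f = 88.2 Hz.
λ = 1.080 m
1.080 m × (1 in / 0.02540 m) = 42.50 in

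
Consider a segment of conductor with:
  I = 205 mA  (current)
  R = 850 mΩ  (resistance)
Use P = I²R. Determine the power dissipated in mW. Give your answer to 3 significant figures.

35.7 mW

Directly: P = I²R.
I = 205 mA = 0.2050 A; R = 850 mΩ = 0.8500 Ω.
P = 0.03572 W
0.03572 W × (1 mW / 0.001000 W) = 35.72 mW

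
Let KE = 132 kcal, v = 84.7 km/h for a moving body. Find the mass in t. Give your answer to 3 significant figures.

2.00 t

Rearranging: m = 2·KE/v².
KE = 132 kcal = 5.523×10^5 J; v = 84.7 km/h = 23.53 m/s.
m = 1995 kg
1995 kg × (1 t / 1000 kg) = 1.995 t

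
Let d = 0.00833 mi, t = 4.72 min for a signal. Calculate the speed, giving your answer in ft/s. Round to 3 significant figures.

0.155 ft/s

Directly: v = d/t.
d = 0.00833 mi = 13.41 m; t = 4.72 min = 283.2 s.
v = 0.04734 m/s
0.04734 m/s × (1 ft/s / 0.3048 m/s) = 0.1553 ft/s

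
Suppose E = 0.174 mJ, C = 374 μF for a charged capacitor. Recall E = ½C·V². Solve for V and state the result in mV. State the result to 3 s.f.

Rearranging: V = √(2E/C).
E = 0.174 mJ = 1.740×10^-4 J; C = 374 μF = 3.740×10^-4 F.
V = 0.9646 V
0.9646 V × (1 mV / 0.001000 V) = 964.6 mV

965 mV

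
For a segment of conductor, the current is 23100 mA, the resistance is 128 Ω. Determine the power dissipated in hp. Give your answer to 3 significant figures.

P is given directly by: P = I²R.
I = 23100 mA = 23.10 A; R = 128 Ω.
P = 68302 W
68302 W × (1 hp / 745.7 W) = 91.59 hp

91.6 hp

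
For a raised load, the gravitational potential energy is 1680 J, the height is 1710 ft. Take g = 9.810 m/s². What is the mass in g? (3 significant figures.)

Rearranging: m = PE/(g·h).
PE = 1680 J; h = 1710 ft = 521.2 m; g = 9.810 m/s².
m = 0.3286 kg
0.3286 kg × (1 g / 0.001000 kg) = 328.6 g

329 g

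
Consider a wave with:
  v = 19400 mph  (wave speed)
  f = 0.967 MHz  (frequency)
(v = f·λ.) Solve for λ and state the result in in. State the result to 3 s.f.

Solving v = f·λ for λ: λ = v/f.
v = 19400 mph = 8673 m/s; f = 0.967 MHz = 9.670×10^5 Hz.
λ = 0.008969 m
0.008969 m × (1 in / 0.02540 m) = 0.3531 in

0.353 in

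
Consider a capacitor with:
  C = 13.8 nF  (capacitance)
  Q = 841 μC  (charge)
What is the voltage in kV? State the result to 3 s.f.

60.9 kV

Rearranging: V = Q/C.
C = 13.8 nF = 1.380×10^-8 F; Q = 841 μC = 8.410×10^-4 C.
V = 60942 V
60942 V × (1 kV / 1000 V) = 60.94 kV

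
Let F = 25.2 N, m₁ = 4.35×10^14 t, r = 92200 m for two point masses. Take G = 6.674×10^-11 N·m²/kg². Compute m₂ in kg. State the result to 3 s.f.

7380 kg

Rearranging: m₂ = F·r²/(G·m₁).
F = 25.2 N; m₁ = 4.35×10^14 t = 4.350×10^17 kg; r = 92200 m; G = 6.674×10^-11 N·m²/kg².
m₂ = 7379 kg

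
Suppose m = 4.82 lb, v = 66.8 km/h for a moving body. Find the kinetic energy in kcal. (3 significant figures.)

0.0900 kcal

KE is given directly by: KE = ½mv².
m = 4.82 lb = 2.186 kg; v = 66.8 km/h = 18.56 m/s.
KE = 376.4 J
376.4 J × (1 kcal / 4184 J) = 0.08996 kcal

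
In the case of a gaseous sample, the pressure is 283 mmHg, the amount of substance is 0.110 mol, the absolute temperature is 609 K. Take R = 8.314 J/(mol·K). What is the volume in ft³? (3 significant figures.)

0.521 ft³

Solving PV = nRT for V: V = nRT/P.
P = 283 mmHg = 37730 Pa; n = 0.110 mol; T = 609 K; R = 8.314 J/(mol·K).
V = 0.01476 m³
0.01476 m³ × (1 ft³ / 0.02832 m³) = 0.5213 ft³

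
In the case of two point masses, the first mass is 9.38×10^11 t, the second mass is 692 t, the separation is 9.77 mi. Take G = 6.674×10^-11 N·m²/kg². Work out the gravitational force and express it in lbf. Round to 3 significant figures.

From Newton's law of gravitation: F = Gm₁m₂/r².
m₁ = 9.38×10^11 t = 9.380×10^14 kg; m₂ = 692 t = 6.920×10^5 kg; r = 9.77 mi = 15723 m; G = 6.674×10^-11 N·m²/kg².
F = 175.2 N  (the unit combination reduces to kg·m/s² = N)
175.2 N × (1 lbf / 4.448 N) = 39.39 lbf

39.4 lbf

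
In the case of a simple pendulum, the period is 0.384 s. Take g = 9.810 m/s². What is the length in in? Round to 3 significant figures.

1.44 in

Rearranging: L = g·(T/2π)².
T = 0.384 s; g = 9.810 m/s².
L = 0.03664 m
0.03664 m × (1 in / 0.02540 m) = 1.443 in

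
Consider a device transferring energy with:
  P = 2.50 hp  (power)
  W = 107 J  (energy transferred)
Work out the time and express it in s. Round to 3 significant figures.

Rearranging P = W/t for t: t = W/P.
P = 2.50 hp = 1864 W; W = 107 J.
t = 0.05740 s

0.0574 s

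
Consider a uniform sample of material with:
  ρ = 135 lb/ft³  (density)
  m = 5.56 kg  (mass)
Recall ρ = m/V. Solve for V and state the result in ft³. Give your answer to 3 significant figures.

0.0908 ft³

Solving ρ = m/V for V: V = m/ρ.
ρ = 135 lb/ft³ = 2162 kg/m³; m = 5.56 kg.
V = 0.002571 m³
0.002571 m³ × (1 ft³ / 0.02832 m³) = 0.09080 ft³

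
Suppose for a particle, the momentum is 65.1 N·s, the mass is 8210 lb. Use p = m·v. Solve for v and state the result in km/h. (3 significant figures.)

Solving p = m·v for v: v = p/m.
p = 65.1 N·s = 65.10 kg·m/s; m = 8210 lb = 3724 kg.
v = 0.01748 m/s
0.01748 m/s × (1 km/h / 0.2778 m/s) = 0.06293 km/h

0.0629 km/h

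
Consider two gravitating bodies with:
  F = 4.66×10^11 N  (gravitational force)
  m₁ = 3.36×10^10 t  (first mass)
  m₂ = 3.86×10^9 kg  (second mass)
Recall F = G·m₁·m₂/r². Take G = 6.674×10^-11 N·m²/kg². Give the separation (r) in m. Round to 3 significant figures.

Rearranging: r = √(G·m₁m₂/F).
F = 4.66×10^11 N; m₁ = 3.36×10^10 t = 3.360×10^13 kg; m₂ = 3.86×10^9 kg; G = 6.674×10^-11 N·m²/kg².
r = 4.310 m

4.31 m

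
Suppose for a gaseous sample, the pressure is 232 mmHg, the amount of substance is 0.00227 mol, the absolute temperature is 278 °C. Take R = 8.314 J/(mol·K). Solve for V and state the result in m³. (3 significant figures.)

Rearranging PV = nRT for V: V = nRT/P.
P = 232 mmHg = 30931 Pa; n = 0.00227 mol; T = 278 °C = 551.1 K; R = 8.314 J/(mol·K).
V = 3.363×10^-4 m³

3.36×10^-4 m³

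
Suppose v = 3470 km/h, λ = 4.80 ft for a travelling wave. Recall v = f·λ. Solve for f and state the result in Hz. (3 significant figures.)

Solving v = f·λ for f: f = v/λ.
v = 3470 km/h = 963.9 m/s; λ = 4.80 ft = 1.463 m.
f = 658.8 Hz

659 Hz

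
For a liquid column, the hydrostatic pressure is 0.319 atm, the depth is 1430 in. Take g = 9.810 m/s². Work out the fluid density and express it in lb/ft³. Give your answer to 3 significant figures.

5.66 lb/ft³

Solving P = ρ·g·h for ρ: ρ = P/(g·h).
P = 0.319 atm = 32323 Pa; h = 1430 in = 36.32 m; g = 9.810 m/s².
ρ = 90.71 kg/m³
90.71 kg/m³ × (1 lb/ft³ / 16.02 kg/m³) = 5.663 lb/ft³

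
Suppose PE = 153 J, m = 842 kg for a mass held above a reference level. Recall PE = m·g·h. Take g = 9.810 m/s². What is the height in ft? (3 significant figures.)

0.0608 ft

Rearranging PE = m·g·h for h: h = PE/(m·g).
PE = 153 J; m = 842 kg; g = 9.810 m/s².
h = 0.01852 m
0.01852 m × (1 ft / 0.3048 m) = 0.06077 ft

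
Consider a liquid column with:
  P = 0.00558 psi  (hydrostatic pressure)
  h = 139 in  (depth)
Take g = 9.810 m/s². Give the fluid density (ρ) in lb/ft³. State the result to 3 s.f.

0.0693 lb/ft³

Solving P = ρ·g·h for ρ: ρ = P/(g·h).
P = 0.00558 psi = 38.47 Pa; h = 139 in = 3.531 m; g = 9.810 m/s².
ρ = 1.111 kg/m³
1.111 kg/m³ × (1 lb/ft³ / 16.02 kg/m³) = 0.06934 lb/ft³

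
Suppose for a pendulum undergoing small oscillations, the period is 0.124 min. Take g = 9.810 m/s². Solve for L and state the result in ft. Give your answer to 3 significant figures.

45.1 ft

Solving T = 2π√(L/g) for L: L = g·(T/2π)².
T = 0.124 min = 7.440 s; g = 9.810 m/s².
L = 13.75 m
13.75 m × (1 ft / 0.3048 m) = 45.13 ft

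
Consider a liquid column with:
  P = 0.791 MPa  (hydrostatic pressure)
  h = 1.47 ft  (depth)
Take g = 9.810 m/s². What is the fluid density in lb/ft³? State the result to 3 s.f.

11200 lb/ft³

Rearranging P = ρ·g·h for ρ: ρ = P/(g·h).
P = 0.791 MPa = 7.910×10^5 Pa; h = 1.47 ft = 0.4481 m; g = 9.810 m/s².
ρ = 1.800×10^5 kg/m³
1.800×10^5 kg/m³ × (1 lb/ft³ / 16.02 kg/m³) = 11235 lb/ft³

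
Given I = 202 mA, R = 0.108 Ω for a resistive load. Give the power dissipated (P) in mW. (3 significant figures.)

Directly: P = I²R.
I = 202 mA = 0.2020 A; R = 0.108 Ω.
P = 0.004407 W
0.004407 W × (1 mW / 0.001000 W) = 4.407 mW

4.41 mW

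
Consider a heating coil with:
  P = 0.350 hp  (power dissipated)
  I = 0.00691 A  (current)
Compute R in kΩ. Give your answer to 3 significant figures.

5470 kΩ

Rearranging P = I²R for R: R = P/I².
P = 0.350 hp = 261.0 W; I = 0.00691 A.
R = 5.466×10^6 Ω
5.466×10^6 Ω × (1 kΩ / 1000 Ω) = 5466 kΩ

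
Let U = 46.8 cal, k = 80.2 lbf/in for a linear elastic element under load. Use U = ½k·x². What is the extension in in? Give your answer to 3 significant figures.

6.57 in

Solving U = ½k·x² for x: x = √(2U/k).
U = 46.8 cal = 195.8 J; k = 80.2 lbf/in = 14045 N/m.
x = 0.1670 m
0.1670 m × (1 in / 0.02540 m) = 6.574 in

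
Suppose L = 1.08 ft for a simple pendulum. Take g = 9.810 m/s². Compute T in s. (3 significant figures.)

1.15 s

T is given directly by: T = 2π√(L/g).
L = 1.08 ft = 0.3292 m; g = 9.810 m/s².
T = 1.151 s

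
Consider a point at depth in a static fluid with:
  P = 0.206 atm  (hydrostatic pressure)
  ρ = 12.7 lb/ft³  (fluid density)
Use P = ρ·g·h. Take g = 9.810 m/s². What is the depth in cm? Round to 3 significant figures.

Solving P = ρ·g·h for h: h = P/(ρ·g).
P = 0.206 atm = 20873 Pa; ρ = 12.7 lb/ft³ = 203.4 kg/m³; g = 9.810 m/s².
h = 10.46 m
10.46 m × (1 cm / 0.01000 m) = 1046 cm

1050 cm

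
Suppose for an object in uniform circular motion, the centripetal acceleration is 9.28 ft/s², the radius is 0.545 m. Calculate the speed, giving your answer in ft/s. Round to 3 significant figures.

Rearranging: v = √(a·r).
a = 9.28 ft/s² = 2.829 m/s²; r = 0.545 m.
v = 1.242 m/s
1.242 m/s × (1 ft/s / 0.3048 m/s) = 4.073 ft/s

4.07 ft/s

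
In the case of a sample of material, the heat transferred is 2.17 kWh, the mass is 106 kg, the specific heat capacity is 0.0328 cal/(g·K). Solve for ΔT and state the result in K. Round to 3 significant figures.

Rearranging: ΔT = Q/(m·c).
Q = 2.17 kWh = 7.812×10^6 J; m = 106 kg; c = 0.0328 cal/(g·K) = 137.2 J/(kg·K).
ΔT = 537.0 K

537 K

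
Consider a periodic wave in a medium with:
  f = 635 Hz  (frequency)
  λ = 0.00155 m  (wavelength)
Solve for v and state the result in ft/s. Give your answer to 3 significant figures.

v is given directly by: v = fλ.
f = 635 Hz; λ = 0.00155 m.
v = 0.9842 m/s
0.9842 m/s × (1 ft/s / 0.3048 m/s) = 3.229 ft/s

3.23 ft/s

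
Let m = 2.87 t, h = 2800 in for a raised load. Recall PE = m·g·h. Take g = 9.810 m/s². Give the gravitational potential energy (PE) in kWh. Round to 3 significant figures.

Directly: PE = mgh.
m = 2.87 t = 2870 kg; h = 2800 in = 71.12 m; g = 9.810 m/s².
PE = 2.002×10^6 J
2.002×10^6 J × (1 kWh / 3.600×10^6 J) = 0.5562 kWh

0.556 kWh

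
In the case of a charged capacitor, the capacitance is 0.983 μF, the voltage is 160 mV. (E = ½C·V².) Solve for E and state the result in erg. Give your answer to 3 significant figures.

Directly: E = ½CV².
C = 0.983 μF = 9.830×10^-7 F; V = 160 mV = 0.1600 V.
E = 1.258×10^-8 J
1.258×10^-8 J × (1 erg / 1.000×10^-7 J) = 0.1258 erg

0.126 erg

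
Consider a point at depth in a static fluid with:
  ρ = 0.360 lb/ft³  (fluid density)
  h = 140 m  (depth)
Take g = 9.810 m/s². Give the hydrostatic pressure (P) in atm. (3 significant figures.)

0.0782 atm

P is given directly by: P = ρgh.
ρ = 0.360 lb/ft³ = 5.767 kg/m³; h = 140 m; g = 9.810 m/s².
P = 7920 Pa  (the unit combination reduces to kg/(m·s²) = Pa)
7920 Pa × (1 atm / 1.013×10^5 Pa) = 0.07816 atm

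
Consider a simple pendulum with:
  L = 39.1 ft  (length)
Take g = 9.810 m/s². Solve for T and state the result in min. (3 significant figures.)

0.115 min

Directly: T = 2π√(L/g).
L = 39.1 ft = 11.92 m; g = 9.810 m/s².
T = 6.925 s
6.925 s × (1 min / 60.00 s) = 0.1154 min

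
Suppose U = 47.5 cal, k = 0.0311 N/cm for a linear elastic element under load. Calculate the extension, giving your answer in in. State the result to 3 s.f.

Solving U = ½k·x² for x: x = √(2U/k).
U = 47.5 cal = 198.7 J; k = 0.0311 N/cm = 3.110 N/m.
x = 11.31 m
11.31 m × (1 in / 0.02540 m) = 445.1 in

445 in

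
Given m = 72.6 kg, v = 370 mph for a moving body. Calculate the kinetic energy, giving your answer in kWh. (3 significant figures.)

KE is given directly by: KE = ½mv².
m = 72.6 kg; v = 370 mph = 165.4 m/s.
KE = 9.931×10^5 J
9.931×10^5 J × (1 kWh / 3.600×10^6 J) = 0.2759 kWh

0.276 kWh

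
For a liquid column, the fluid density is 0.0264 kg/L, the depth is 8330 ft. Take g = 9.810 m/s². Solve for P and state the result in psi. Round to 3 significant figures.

95.4 psi

P is given directly by: P = ρgh.
ρ = 0.0264 kg/L = 26.40 kg/m³; h = 8330 ft = 2539 m; g = 9.810 m/s².
P = 6.576×10^5 Pa
6.576×10^5 Pa × (1 psi / 6895 Pa) = 95.37 psi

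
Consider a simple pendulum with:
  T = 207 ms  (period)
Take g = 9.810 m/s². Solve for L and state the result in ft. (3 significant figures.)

0.0349 ft

Rearranging: L = g·(T/2π)².
T = 207 ms = 0.2070 s; g = 9.810 m/s².
L = 0.01065 m
0.01065 m × (1 ft / 0.3048 m) = 0.03493 ft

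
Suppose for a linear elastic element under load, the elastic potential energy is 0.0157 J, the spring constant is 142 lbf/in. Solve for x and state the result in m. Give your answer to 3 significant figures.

0.00112 m

Rearranging U = ½k·x² for x: x = √(2U/k).
U = 0.0157 J; k = 142 lbf/in = 24868 N/m.
x = 0.001124 m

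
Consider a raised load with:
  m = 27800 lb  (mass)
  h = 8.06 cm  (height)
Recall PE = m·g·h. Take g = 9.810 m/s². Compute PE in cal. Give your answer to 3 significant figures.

Directly: PE = mgh.
m = 27800 lb = 12610 kg; h = 8.06 cm = 0.08060 m; g = 9.810 m/s².
PE = 9970 J
9970 J × (1 cal / 4.184 J) = 2383 cal

2380 cal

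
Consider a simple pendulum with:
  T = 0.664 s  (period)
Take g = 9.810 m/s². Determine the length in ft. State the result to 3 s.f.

0.359 ft

Rearranging T = 2π√(L/g) for L: L = g·(T/2π)².
T = 0.664 s; g = 9.810 m/s².
L = 0.1096 m
0.1096 m × (1 ft / 0.3048 m) = 0.3594 ft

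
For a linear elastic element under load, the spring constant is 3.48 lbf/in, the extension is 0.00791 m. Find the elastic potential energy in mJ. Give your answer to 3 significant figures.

19.1 mJ

Directly: U = ½kx².
k = 3.48 lbf/in = 609.4 N/m; x = 0.00791 m.
U = 0.01907 J
0.01907 J × (1 mJ / 0.001000 J) = 19.07 mJ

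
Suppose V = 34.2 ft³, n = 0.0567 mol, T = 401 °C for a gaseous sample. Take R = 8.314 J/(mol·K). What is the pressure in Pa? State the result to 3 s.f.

P is given directly by: P = nRT/V.
V = 34.2 ft³ = 0.9684 m³; n = 0.0567 mol; T = 401 °C = 674.1 K; R = 8.314 J/(mol·K).
P = 328.2 Pa

328 Pa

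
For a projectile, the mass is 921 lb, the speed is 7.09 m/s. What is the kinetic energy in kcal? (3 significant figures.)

KE is given directly by: KE = ½mv².
m = 921 lb = 417.8 kg; v = 7.09 m/s.
KE = 10500 J  (the unit combination reduces to kg·m²/s² = J)
10500 J × (1 kcal / 4184 J) = 2.510 kcal

2.51 kcal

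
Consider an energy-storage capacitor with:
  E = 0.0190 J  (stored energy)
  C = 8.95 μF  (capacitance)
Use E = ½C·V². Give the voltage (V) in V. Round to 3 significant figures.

65.2 V

Solving E = ½C·V² for V: V = √(2E/C).
E = 0.0190 J; C = 8.95 μF = 8.950×10^-6 F.
V = 65.16 V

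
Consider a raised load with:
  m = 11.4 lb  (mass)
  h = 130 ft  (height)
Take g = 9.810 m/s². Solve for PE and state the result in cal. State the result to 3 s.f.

480 cal

Directly: PE = mgh.
m = 11.4 lb = 5.171 kg; h = 130 ft = 39.62 m; g = 9.810 m/s².
PE = 2010 J
2010 J × (1 cal / 4.184 J) = 480.4 cal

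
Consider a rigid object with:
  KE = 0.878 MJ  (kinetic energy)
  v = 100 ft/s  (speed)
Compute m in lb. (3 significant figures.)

Rearranging KE = ½mv² for m: m = 2·KE/v².
KE = 0.878 MJ = 8.780×10^5 J; v = 100 ft/s = 30.48 m/s.
m = 1890 kg
1890 kg × (1 lb / 0.4536 kg) = 4167 lb

4170 lb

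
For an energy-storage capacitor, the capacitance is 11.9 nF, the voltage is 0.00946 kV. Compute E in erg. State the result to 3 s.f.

5.32 erg

Directly: E = ½CV².
C = 11.9 nF = 1.190×10^-8 F; V = 0.00946 kV = 9.460 V.
E = 5.325×10^-7 J  (the unit combination reduces to kg·m²/s² = J)
5.325×10^-7 J × (1 erg / 1.000×10^-7 J) = 5.325 erg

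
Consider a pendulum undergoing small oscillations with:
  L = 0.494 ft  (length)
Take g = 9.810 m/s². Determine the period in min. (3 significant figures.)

Directly: T = 2π√(L/g).
L = 0.494 ft = 0.1506 m; g = 9.810 m/s².
T = 0.7784 s
0.7784 s × (1 min / 60.00 s) = 0.01297 min

0.0130 min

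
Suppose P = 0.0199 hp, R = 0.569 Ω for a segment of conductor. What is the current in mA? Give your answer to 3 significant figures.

Rearranging: I = √(P/R).
P = 0.0199 hp = 14.84 W; R = 0.569 Ω.
I = 5.107 A
5.107 A × (1 mA / 0.001000 A) = 5107 mA

5110 mA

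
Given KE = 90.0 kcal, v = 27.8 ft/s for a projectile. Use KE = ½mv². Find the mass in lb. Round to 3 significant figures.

Rearranging KE = ½mv² for m: m = 2·KE/v².
KE = 90.0 kcal = 3.766×10^5 J; v = 27.8 ft/s = 8.473 m/s.
m = 10489 kg
10489 kg × (1 lb / 0.4536 kg) = 23125 lb

23100 lb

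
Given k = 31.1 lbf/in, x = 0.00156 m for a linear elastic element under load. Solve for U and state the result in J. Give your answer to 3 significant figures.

U is given directly by: U = ½kx².
k = 31.1 lbf/in = 5446 N/m; x = 0.00156 m.
U = 0.006627 J

0.00663 J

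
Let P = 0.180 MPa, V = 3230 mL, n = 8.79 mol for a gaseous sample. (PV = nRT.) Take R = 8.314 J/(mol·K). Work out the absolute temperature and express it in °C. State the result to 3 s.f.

Solving PV = nRT for T: T = PV/(nR).
P = 0.180 MPa = 1.800×10^5 Pa; V = 3230 mL = 0.003230 m³; n = 8.79 mol; R = 8.314 J/(mol·K).
T = 7.956 K
7.956 K − 273.15 = -265.2 °C

-265 °C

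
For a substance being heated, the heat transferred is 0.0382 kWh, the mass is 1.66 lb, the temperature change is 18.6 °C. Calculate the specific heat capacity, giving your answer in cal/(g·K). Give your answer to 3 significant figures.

2.35 cal/(g·K)

Solving Q = m·c·ΔT for c: c = Q/(m·ΔT).
Q = 0.0382 kWh = 1.375×10^5 J; m = 1.66 lb = 0.7530 kg; ΔT = 18.6 °C = 18.60 K.
c = 9819 J/(kg·K)
9819 J/(kg·K) × (1 cal/(g·K) / 4184 J/(kg·K)) = 2.347 cal/(g·K)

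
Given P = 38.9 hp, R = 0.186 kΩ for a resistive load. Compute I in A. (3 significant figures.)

Solving P = I²R for I: I = √(P/R).
P = 38.9 hp = 29008 W; R = 0.186 kΩ = 186.0 Ω.
I = 12.49 A

12.5 A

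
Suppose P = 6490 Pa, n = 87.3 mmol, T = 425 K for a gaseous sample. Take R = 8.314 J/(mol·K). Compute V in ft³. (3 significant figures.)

1.68 ft³

Solving PV = nRT for V: V = nRT/P.
P = 6490 Pa; n = 87.3 mmol = 0.08730 mol; T = 425 K; R = 8.314 J/(mol·K).
V = 0.04753 m³
0.04753 m³ × (1 ft³ / 0.02832 m³) = 1.679 ft³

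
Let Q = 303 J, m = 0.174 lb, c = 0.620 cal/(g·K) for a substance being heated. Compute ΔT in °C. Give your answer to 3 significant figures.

Solving Q = m·c·ΔT for ΔT: ΔT = Q/(m·c).
Q = 303 J; m = 0.174 lb = 0.07893 kg; c = 0.620 cal/(g·K) = 2594 J/(kg·K).
ΔT = 1.480 K
Since 1 °C = 1 K, 1.480 °C.

1.48 °C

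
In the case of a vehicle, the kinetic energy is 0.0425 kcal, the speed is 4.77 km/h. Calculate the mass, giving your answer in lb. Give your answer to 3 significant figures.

Solving KE = ½mv² for m: m = 2·KE/v².
KE = 0.0425 kcal = 177.8 J; v = 4.77 km/h = 1.325 m/s.
m = 202.6 kg
202.6 kg × (1 lb / 0.4536 kg) = 446.6 lb

447 lb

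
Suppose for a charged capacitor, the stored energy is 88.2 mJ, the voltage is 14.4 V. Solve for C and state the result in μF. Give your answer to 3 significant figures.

851 μF

Rearranging: C = 2E/V².
E = 88.2 mJ = 0.08820 J; V = 14.4 V.
C = 8.507×10^-4 F
8.507×10^-4 F × (1 μF / 1.000×10^-6 F) = 850.7 μF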